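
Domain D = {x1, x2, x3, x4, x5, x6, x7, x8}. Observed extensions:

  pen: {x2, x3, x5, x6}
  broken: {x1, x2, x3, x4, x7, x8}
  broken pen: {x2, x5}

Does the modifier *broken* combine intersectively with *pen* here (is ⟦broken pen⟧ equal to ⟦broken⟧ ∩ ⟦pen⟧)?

⟦broken⟧ ∩ ⟦pen⟧ = {x1, x2, x3, x4, x7, x8} ∩ {x2, x3, x5, x6} = {x2, x3}
Observed ⟦broken pen⟧ = {x2, x5}.
These differ, so the modifier is not intersective in this model.

no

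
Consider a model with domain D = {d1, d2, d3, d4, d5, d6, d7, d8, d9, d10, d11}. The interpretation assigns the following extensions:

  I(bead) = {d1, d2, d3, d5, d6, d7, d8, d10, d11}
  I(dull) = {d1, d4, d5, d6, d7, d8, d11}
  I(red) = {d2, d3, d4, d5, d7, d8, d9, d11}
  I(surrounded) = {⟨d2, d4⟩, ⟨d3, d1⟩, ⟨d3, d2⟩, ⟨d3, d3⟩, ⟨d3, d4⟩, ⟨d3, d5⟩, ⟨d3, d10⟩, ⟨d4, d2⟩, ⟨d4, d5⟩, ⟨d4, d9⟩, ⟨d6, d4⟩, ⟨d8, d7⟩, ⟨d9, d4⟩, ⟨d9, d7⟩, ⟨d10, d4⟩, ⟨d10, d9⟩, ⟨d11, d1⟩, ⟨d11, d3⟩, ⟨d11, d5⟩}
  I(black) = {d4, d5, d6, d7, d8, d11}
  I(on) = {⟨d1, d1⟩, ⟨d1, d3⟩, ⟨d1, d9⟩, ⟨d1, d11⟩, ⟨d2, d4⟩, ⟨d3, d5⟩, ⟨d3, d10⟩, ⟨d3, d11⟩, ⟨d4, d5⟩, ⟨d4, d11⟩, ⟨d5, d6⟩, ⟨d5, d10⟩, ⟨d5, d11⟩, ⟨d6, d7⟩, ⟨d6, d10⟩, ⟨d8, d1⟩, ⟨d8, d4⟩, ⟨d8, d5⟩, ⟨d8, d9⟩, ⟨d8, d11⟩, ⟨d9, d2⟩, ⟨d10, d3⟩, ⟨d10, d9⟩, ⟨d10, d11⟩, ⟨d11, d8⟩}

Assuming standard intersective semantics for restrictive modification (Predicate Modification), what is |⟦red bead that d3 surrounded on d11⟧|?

2

⟦that d3 surrounded⟧ = {x : ⟨d3, x⟩ ∈ ⟦surrounded⟧} = {d1, d2, d3, d4, d5, d10}
⟦on d11⟧ = {x : ⟨x, d11⟩ ∈ ⟦on⟧} = {d1, d3, d4, d5, d8, d10}
⟦bead⟧ = {d1, d2, d3, d5, d6, d7, d8, d10, d11}
… ∩ ⟦that d3 surrounded⟧ = {d1, d2, d3, d5, d6, d7, d8, d10, d11} ∩ {d1, d2, d3, d4, d5, d10} = {d1, d2, d3, d5, d10}
… ∩ ⟦on d11⟧ = {d1, d2, d3, d5, d10} ∩ {d1, d3, d4, d5, d8, d10} = {d1, d3, d5, d10}
… ∩ ⟦red⟧ = {d1, d3, d5, d10} ∩ {d2, d3, d4, d5, d7, d8, d9, d11} = {d3, d5}
⟦red bead that d3 surrounded on d11⟧ = {d3, d5}, so the cardinality is 2.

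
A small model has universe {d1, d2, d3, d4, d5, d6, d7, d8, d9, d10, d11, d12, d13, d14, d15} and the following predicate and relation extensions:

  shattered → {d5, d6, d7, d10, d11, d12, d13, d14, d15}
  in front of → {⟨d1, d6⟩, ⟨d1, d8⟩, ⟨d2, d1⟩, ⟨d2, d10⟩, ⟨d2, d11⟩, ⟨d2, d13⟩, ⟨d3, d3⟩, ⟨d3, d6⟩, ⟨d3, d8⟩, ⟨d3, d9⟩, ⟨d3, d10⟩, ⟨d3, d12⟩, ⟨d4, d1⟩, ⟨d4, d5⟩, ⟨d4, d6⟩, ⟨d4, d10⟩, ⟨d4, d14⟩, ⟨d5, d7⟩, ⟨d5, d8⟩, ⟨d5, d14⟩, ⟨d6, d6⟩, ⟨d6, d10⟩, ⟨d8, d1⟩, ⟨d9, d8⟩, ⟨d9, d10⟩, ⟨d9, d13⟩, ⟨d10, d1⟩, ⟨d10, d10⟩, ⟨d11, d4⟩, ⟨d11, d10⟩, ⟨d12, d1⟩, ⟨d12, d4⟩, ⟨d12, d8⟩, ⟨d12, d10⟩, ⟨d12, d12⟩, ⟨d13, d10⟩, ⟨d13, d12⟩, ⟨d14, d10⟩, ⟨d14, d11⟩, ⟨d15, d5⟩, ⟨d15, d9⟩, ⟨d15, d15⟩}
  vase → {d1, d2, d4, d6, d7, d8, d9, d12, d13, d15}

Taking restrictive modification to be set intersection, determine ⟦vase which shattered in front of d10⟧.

⟦which shattered⟧ = ⟦shattered⟧ = {d5, d6, d7, d10, d11, d12, d13, d14, d15}
⟦in front of d10⟧ = {x : ⟨x, d10⟩ ∈ ⟦in front of⟧} = {d2, d3, d4, d6, d9, d10, d11, d12, d13, d14}
⟦vase⟧ = {d1, d2, d4, d6, d7, d8, d9, d12, d13, d15}
… ∩ ⟦which shattered⟧ = {d1, d2, d4, d6, d7, d8, d9, d12, d13, d15} ∩ {d5, d6, d7, d10, d11, d12, d13, d14, d15} = {d6, d7, d12, d13, d15}
… ∩ ⟦in front of d10⟧ = {d6, d7, d12, d13, d15} ∩ {d2, d3, d4, d6, d9, d10, d11, d12, d13, d14} = {d6, d12, d13}
So ⟦vase which shattered in front of d10⟧ = {d6, d12, d13}.

{d6, d12, d13}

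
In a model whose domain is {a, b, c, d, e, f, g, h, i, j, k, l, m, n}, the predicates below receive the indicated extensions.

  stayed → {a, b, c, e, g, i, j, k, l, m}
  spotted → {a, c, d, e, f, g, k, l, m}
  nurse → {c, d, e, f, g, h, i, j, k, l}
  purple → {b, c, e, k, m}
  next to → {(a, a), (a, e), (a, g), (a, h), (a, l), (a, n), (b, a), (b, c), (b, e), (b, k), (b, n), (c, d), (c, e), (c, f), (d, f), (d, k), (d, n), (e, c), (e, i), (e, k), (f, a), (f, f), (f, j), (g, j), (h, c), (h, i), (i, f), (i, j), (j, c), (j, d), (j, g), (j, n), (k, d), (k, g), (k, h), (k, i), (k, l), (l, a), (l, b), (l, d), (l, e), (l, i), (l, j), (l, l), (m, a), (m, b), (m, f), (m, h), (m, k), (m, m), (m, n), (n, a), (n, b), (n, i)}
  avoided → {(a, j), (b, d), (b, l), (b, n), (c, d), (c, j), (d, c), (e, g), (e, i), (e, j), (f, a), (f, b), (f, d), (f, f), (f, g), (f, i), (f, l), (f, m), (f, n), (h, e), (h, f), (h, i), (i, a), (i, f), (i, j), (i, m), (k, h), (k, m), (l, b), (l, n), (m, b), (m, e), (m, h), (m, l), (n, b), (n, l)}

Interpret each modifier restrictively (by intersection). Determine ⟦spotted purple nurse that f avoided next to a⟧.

⟦that f avoided⟧ = {x : ⟨f, x⟩ ∈ ⟦avoided⟧} = {a, b, d, f, g, i, l, m, n}
⟦next to a⟧ = {x : ⟨x, a⟩ ∈ ⟦next to⟧} = {a, b, f, l, m, n}
⟦nurse⟧ = {c, d, e, f, g, h, i, j, k, l}
… ∩ ⟦that f avoided⟧ = {c, d, e, f, g, h, i, j, k, l} ∩ {a, b, d, f, g, i, l, m, n} = {d, f, g, i, l}
… ∩ ⟦next to a⟧ = {d, f, g, i, l} ∩ {a, b, f, l, m, n} = {f, l}
… ∩ ⟦spotted⟧ = {f, l} ∩ {a, c, d, e, f, g, k, l, m} = {f, l}
… ∩ ⟦purple⟧ = {f, l} ∩ {b, c, e, k, m} = ∅
So ⟦spotted purple nurse that f avoided next to a⟧ = ∅.

∅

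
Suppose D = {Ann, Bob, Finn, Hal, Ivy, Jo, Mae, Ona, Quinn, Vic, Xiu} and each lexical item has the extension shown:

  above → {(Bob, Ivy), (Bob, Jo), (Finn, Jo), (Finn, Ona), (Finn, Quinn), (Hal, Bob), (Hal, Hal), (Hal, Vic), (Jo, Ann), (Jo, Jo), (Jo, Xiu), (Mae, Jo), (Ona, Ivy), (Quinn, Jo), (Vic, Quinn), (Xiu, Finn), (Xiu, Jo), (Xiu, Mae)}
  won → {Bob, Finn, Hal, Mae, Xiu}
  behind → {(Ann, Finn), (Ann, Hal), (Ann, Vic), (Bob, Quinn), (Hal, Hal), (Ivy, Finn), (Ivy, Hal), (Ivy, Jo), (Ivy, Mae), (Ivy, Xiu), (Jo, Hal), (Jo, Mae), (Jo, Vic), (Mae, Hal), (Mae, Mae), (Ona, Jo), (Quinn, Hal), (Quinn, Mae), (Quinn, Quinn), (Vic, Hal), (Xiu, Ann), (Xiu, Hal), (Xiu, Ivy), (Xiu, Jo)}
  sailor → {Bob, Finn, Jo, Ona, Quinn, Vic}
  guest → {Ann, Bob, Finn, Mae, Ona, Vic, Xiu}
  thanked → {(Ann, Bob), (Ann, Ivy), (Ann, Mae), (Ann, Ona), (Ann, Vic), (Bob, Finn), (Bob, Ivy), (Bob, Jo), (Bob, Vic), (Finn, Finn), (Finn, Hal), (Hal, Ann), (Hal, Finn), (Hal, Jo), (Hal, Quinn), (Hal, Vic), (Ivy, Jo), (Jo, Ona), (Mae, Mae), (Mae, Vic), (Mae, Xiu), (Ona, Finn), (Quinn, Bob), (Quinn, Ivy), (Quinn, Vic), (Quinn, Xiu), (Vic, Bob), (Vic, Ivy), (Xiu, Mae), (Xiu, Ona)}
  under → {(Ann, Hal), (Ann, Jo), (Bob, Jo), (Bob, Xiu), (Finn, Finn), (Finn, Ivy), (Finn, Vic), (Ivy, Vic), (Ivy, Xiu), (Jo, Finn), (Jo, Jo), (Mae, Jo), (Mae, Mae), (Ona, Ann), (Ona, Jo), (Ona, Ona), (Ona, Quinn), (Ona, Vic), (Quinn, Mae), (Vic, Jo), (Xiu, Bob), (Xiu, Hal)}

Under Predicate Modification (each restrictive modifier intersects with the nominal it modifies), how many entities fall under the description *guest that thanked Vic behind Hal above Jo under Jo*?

1

⟦that thanked Vic⟧ = {x : ⟨x, Vic⟩ ∈ ⟦thanked⟧} = {Ann, Bob, Hal, Mae, Quinn}
⟦behind Hal⟧ = {x : ⟨x, Hal⟩ ∈ ⟦behind⟧} = {Ann, Hal, Ivy, Jo, Mae, Quinn, Vic, Xiu}
⟦above Jo⟧ = {x : ⟨x, Jo⟩ ∈ ⟦above⟧} = {Bob, Finn, Jo, Mae, Quinn, Xiu}
⟦under Jo⟧ = {x : ⟨x, Jo⟩ ∈ ⟦under⟧} = {Ann, Bob, Jo, Mae, Ona, Vic}
⟦guest⟧ = {Ann, Bob, Finn, Mae, Ona, Vic, Xiu}
… ∩ ⟦that thanked Vic⟧ = {Ann, Bob, Finn, Mae, Ona, Vic, Xiu} ∩ {Ann, Bob, Hal, Mae, Quinn} = {Ann, Bob, Mae}
… ∩ ⟦behind Hal⟧ = {Ann, Bob, Mae} ∩ {Ann, Hal, Ivy, Jo, Mae, Quinn, Vic, Xiu} = {Ann, Mae}
… ∩ ⟦above Jo⟧ = {Ann, Mae} ∩ {Bob, Finn, Jo, Mae, Quinn, Xiu} = {Mae}
… ∩ ⟦under Jo⟧ = {Mae} ∩ {Ann, Bob, Jo, Mae, Ona, Vic} = {Mae}
⟦guest that thanked Vic behind Hal above Jo under Jo⟧ = {Mae}, so the cardinality is 1.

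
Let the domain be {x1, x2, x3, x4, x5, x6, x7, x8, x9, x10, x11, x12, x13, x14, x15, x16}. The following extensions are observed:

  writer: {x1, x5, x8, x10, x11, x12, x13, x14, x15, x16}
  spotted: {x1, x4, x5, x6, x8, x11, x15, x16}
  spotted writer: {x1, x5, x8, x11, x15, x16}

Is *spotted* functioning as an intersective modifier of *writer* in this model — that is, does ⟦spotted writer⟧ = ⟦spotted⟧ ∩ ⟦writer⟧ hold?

⟦spotted⟧ ∩ ⟦writer⟧ = {x1, x4, x5, x6, x8, x11, x15, x16} ∩ {x1, x5, x8, x10, x11, x12, x13, x14, x15, x16} = {x1, x5, x8, x11, x15, x16}
Observed ⟦spotted writer⟧ = {x1, x5, x8, x11, x15, x16}.
These coincide, so the modifier is intersective here.

yes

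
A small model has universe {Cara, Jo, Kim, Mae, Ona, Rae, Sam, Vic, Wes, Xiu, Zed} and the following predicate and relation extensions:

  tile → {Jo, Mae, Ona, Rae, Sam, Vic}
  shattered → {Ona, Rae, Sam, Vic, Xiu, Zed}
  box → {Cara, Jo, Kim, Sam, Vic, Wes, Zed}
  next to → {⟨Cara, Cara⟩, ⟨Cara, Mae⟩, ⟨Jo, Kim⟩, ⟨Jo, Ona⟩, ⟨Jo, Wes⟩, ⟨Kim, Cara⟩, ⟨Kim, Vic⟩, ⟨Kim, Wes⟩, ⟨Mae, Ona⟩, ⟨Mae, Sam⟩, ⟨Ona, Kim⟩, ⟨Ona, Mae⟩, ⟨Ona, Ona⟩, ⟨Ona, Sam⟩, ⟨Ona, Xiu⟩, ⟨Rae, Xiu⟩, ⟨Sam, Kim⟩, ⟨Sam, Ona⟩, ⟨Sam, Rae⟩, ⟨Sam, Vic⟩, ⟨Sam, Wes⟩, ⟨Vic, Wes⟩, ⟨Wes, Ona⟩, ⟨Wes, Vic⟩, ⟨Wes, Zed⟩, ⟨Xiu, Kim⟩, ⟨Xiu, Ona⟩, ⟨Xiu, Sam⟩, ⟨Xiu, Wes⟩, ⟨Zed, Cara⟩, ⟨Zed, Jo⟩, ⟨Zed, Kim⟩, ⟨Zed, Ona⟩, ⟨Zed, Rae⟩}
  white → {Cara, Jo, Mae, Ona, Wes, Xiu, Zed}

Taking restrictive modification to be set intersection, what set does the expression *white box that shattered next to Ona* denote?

⟦that shattered⟧ = ⟦shattered⟧ = {Ona, Rae, Sam, Vic, Xiu, Zed}
⟦next to Ona⟧ = {x : ⟨x, Ona⟩ ∈ ⟦next to⟧} = {Jo, Mae, Ona, Sam, Wes, Xiu, Zed}
⟦box⟧ = {Cara, Jo, Kim, Sam, Vic, Wes, Zed}
… ∩ ⟦that shattered⟧ = {Cara, Jo, Kim, Sam, Vic, Wes, Zed} ∩ {Ona, Rae, Sam, Vic, Xiu, Zed} = {Sam, Vic, Zed}
… ∩ ⟦next to Ona⟧ = {Sam, Vic, Zed} ∩ {Jo, Mae, Ona, Sam, Wes, Xiu, Zed} = {Sam, Zed}
… ∩ ⟦white⟧ = {Sam, Zed} ∩ {Cara, Jo, Mae, Ona, Wes, Xiu, Zed} = {Zed}
So ⟦white box that shattered next to Ona⟧ = {Zed}.

{Zed}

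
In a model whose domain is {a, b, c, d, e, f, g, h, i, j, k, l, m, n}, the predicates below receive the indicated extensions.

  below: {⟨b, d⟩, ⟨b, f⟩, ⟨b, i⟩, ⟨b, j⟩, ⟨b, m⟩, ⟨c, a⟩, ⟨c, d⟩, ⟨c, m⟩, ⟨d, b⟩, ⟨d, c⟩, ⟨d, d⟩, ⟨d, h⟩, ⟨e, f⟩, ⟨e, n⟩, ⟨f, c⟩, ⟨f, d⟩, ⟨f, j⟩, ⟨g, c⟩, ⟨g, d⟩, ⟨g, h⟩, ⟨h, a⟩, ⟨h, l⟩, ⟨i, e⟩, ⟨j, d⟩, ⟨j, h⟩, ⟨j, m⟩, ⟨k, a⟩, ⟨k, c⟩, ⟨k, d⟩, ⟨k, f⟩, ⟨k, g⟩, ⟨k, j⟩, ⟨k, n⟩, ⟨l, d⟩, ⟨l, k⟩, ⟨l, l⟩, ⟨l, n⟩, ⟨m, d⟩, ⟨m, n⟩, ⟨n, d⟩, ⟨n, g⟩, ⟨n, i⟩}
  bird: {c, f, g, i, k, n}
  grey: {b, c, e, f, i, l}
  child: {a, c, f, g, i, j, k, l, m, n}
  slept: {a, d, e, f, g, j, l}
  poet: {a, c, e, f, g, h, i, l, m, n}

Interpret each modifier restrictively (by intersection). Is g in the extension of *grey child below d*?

⟦below d⟧ = {x : ⟨x, d⟩ ∈ ⟦below⟧} = {b, c, d, f, g, j, k, l, m, n}
⟦child⟧ = {a, c, f, g, i, j, k, l, m, n}
… ∩ ⟦below d⟧ = {a, c, f, g, i, j, k, l, m, n} ∩ {b, c, d, f, g, j, k, l, m, n} = {c, f, g, j, k, l, m, n}
… ∩ ⟦grey⟧ = {c, f, g, j, k, l, m, n} ∩ {b, c, e, f, i, l} = {c, f, l}
⟦grey child below d⟧ = {c, f, l}; g ∉ this set.

no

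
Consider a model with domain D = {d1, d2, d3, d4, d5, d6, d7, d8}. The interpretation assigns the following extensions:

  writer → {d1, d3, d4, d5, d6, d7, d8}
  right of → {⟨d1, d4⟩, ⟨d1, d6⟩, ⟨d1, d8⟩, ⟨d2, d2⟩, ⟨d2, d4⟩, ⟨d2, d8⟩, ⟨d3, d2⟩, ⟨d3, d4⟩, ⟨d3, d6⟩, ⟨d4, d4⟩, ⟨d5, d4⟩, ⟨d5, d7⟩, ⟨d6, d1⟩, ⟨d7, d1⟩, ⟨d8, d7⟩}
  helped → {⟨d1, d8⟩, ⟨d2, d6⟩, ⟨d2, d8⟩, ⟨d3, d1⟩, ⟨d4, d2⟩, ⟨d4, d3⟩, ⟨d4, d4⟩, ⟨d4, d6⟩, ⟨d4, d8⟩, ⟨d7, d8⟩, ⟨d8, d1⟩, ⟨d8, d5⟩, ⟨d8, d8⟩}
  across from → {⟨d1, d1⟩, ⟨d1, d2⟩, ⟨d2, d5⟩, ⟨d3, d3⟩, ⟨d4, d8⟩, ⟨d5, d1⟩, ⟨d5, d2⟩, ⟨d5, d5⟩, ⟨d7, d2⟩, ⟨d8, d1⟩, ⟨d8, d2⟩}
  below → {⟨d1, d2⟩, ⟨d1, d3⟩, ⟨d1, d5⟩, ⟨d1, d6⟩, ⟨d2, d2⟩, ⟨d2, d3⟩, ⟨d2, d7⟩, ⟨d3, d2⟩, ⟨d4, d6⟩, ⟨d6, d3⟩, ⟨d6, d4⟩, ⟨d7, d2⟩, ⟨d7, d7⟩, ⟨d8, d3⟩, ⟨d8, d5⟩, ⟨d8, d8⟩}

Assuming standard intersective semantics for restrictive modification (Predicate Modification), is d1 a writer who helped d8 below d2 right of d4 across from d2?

⟦who helped d8⟧ = {x : ⟨x, d8⟩ ∈ ⟦helped⟧} = {d1, d2, d4, d7, d8}
⟦below d2⟧ = {x : ⟨x, d2⟩ ∈ ⟦below⟧} = {d1, d2, d3, d7}
⟦right of d4⟧ = {x : ⟨x, d4⟩ ∈ ⟦right of⟧} = {d1, d2, d3, d4, d5}
⟦across from d2⟧ = {x : ⟨x, d2⟩ ∈ ⟦across from⟧} = {d1, d5, d7, d8}
⟦writer⟧ = {d1, d3, d4, d5, d6, d7, d8}
… ∩ ⟦who helped d8⟧ = {d1, d3, d4, d5, d6, d7, d8} ∩ {d1, d2, d4, d7, d8} = {d1, d4, d7, d8}
… ∩ ⟦below d2⟧ = {d1, d4, d7, d8} ∩ {d1, d2, d3, d7} = {d1, d7}
… ∩ ⟦right of d4⟧ = {d1, d7} ∩ {d1, d2, d3, d4, d5} = {d1}
… ∩ ⟦across from d2⟧ = {d1} ∩ {d1, d5, d7, d8} = {d1}
⟦writer who helped d8 below d2 right of d4 across from d2⟧ = {d1}; d1 ∈ this set.

yes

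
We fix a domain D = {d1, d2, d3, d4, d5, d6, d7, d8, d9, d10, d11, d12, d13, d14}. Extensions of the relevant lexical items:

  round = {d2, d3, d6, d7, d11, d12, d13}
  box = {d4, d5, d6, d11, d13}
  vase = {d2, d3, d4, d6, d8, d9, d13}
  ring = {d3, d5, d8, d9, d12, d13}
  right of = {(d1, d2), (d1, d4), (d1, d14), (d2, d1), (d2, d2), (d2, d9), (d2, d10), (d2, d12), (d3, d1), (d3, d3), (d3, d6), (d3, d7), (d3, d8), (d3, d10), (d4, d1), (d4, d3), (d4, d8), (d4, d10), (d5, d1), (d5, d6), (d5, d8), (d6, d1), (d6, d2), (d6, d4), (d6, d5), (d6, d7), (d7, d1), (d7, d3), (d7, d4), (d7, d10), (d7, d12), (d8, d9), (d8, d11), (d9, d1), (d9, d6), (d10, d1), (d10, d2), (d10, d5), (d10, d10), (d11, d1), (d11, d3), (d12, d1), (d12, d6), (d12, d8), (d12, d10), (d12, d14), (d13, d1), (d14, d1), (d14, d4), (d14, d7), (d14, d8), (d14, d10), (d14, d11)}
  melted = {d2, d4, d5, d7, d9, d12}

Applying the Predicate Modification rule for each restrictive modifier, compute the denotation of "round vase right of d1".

⟦right of d1⟧ = {x : ⟨x, d1⟩ ∈ ⟦right of⟧} = {d2, d3, d4, d5, d6, d7, d9, d10, d11, d12, d13, d14}
⟦vase⟧ = {d2, d3, d4, d6, d8, d9, d13}
… ∩ ⟦right of d1⟧ = {d2, d3, d4, d6, d8, d9, d13} ∩ {d2, d3, d4, d5, d6, d7, d9, d10, d11, d12, d13, d14} = {d2, d3, d4, d6, d9, d13}
… ∩ ⟦round⟧ = {d2, d3, d4, d6, d9, d13} ∩ {d2, d3, d6, d7, d11, d12, d13} = {d2, d3, d6, d13}
So ⟦round vase right of d1⟧ = {d2, d3, d6, d13}.

{d2, d3, d6, d13}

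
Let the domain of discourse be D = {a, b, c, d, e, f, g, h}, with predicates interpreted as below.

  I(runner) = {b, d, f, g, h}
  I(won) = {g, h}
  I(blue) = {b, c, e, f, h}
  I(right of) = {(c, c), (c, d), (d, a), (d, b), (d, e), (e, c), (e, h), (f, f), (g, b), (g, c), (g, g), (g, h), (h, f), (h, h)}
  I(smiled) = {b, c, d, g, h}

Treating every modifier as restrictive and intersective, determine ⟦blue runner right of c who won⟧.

⟦right of c⟧ = {x : ⟨x, c⟩ ∈ ⟦right of⟧} = {c, e, g}
⟦who won⟧ = ⟦won⟧ = {g, h}
⟦runner⟧ = {b, d, f, g, h}
… ∩ ⟦right of c⟧ = {b, d, f, g, h} ∩ {c, e, g} = {g}
… ∩ ⟦who won⟧ = {g} ∩ {g, h} = {g}
… ∩ ⟦blue⟧ = {g} ∩ {b, c, e, f, h} = ∅
So ⟦blue runner right of c who won⟧ = { }.

{ }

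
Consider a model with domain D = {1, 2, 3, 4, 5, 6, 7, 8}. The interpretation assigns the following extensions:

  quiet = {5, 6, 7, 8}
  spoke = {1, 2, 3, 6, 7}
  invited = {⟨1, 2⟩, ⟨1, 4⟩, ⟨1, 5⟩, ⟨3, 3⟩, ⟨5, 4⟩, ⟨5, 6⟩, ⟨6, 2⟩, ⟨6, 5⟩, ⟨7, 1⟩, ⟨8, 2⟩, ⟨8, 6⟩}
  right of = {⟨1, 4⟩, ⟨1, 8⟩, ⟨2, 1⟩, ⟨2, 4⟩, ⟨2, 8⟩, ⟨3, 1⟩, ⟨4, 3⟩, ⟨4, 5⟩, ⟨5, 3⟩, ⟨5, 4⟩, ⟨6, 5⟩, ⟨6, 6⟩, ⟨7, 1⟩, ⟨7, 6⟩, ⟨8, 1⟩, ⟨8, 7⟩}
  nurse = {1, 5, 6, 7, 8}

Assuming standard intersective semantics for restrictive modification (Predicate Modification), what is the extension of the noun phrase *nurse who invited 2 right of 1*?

{8}

⟦who invited 2⟧ = {x : ⟨x, 2⟩ ∈ ⟦invited⟧} = {1, 6, 8}
⟦right of 1⟧ = {x : ⟨x, 1⟩ ∈ ⟦right of⟧} = {2, 3, 7, 8}
⟦nurse⟧ = {1, 5, 6, 7, 8}
… ∩ ⟦who invited 2⟧ = {1, 5, 6, 7, 8} ∩ {1, 6, 8} = {1, 6, 8}
… ∩ ⟦right of 1⟧ = {1, 6, 8} ∩ {2, 3, 7, 8} = {8}
So ⟦nurse who invited 2 right of 1⟧ = {8}.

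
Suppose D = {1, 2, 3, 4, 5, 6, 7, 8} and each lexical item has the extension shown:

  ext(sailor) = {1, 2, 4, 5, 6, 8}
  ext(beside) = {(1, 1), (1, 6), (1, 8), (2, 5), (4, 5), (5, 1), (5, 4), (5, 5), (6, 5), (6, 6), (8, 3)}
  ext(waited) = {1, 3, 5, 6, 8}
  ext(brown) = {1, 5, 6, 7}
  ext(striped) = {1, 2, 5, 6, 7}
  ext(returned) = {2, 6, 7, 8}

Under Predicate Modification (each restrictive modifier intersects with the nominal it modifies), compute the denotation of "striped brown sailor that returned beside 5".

{6}

⟦that returned⟧ = ⟦returned⟧ = {2, 6, 7, 8}
⟦beside 5⟧ = {x : ⟨x, 5⟩ ∈ ⟦beside⟧} = {2, 4, 5, 6}
⟦sailor⟧ = {1, 2, 4, 5, 6, 8}
… ∩ ⟦that returned⟧ = {1, 2, 4, 5, 6, 8} ∩ {2, 6, 7, 8} = {2, 6, 8}
… ∩ ⟦beside 5⟧ = {2, 6, 8} ∩ {2, 4, 5, 6} = {2, 6}
… ∩ ⟦striped⟧ = {2, 6} ∩ {1, 2, 5, 6, 7} = {2, 6}
… ∩ ⟦brown⟧ = {2, 6} ∩ {1, 5, 6, 7} = {6}
So ⟦striped brown sailor that returned beside 5⟧ = {6}.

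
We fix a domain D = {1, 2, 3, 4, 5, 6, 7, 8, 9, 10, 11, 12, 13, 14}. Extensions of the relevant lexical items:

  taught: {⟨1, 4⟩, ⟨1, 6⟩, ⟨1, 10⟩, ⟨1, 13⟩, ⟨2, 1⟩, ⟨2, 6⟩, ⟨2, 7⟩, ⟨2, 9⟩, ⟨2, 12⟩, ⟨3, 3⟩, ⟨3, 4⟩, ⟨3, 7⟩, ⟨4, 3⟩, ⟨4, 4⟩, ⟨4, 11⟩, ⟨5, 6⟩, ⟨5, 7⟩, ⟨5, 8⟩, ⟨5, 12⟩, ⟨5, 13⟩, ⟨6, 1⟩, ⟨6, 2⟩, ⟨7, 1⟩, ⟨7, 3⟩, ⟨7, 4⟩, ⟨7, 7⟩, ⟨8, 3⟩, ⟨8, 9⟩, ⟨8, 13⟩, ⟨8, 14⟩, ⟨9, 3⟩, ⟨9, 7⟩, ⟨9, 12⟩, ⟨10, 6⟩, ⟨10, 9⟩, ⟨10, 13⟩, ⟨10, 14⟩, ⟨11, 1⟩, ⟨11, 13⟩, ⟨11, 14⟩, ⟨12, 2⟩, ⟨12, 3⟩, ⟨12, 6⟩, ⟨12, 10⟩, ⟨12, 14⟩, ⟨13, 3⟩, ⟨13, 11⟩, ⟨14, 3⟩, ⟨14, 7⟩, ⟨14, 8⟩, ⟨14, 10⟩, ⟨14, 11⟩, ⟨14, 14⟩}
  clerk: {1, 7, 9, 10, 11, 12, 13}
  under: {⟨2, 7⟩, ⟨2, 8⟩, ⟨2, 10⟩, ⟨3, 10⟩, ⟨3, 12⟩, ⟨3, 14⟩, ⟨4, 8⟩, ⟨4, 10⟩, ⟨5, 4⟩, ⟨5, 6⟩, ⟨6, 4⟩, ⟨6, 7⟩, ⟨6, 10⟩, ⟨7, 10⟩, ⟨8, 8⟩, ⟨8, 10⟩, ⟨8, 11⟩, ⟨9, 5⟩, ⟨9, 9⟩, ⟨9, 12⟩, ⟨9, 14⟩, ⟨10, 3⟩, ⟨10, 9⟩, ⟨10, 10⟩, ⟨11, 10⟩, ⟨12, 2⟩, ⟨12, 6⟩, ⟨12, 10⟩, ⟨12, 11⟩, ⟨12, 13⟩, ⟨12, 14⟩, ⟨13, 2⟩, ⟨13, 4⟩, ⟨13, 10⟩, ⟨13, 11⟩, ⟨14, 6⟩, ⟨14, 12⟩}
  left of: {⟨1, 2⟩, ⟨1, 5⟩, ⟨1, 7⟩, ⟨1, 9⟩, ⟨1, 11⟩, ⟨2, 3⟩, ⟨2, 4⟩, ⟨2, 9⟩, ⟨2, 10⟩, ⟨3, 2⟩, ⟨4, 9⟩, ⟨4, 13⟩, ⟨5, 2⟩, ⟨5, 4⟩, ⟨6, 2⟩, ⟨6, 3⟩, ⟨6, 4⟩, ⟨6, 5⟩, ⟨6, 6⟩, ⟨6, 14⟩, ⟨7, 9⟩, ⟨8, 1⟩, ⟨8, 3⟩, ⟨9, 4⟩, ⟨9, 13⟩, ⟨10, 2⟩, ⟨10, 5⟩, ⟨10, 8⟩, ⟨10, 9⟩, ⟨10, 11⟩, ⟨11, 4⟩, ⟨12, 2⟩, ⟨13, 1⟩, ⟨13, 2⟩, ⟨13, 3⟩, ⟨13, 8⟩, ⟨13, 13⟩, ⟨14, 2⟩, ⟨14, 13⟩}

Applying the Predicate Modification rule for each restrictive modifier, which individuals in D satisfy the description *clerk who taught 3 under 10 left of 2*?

⟦who taught 3⟧ = {x : ⟨x, 3⟩ ∈ ⟦taught⟧} = {3, 4, 7, 8, 9, 12, 13, 14}
⟦under 10⟧ = {x : ⟨x, 10⟩ ∈ ⟦under⟧} = {2, 3, 4, 6, 7, 8, 10, 11, 12, 13}
⟦left of 2⟧ = {x : ⟨x, 2⟩ ∈ ⟦left of⟧} = {1, 3, 5, 6, 10, 12, 13, 14}
⟦clerk⟧ = {1, 7, 9, 10, 11, 12, 13}
… ∩ ⟦who taught 3⟧ = {1, 7, 9, 10, 11, 12, 13} ∩ {3, 4, 7, 8, 9, 12, 13, 14} = {7, 9, 12, 13}
… ∩ ⟦under 10⟧ = {7, 9, 12, 13} ∩ {2, 3, 4, 6, 7, 8, 10, 11, 12, 13} = {7, 12, 13}
… ∩ ⟦left of 2⟧ = {7, 12, 13} ∩ {1, 3, 5, 6, 10, 12, 13, 14} = {12, 13}
So ⟦clerk who taught 3 under 10 left of 2⟧ = {12, 13}.

{12, 13}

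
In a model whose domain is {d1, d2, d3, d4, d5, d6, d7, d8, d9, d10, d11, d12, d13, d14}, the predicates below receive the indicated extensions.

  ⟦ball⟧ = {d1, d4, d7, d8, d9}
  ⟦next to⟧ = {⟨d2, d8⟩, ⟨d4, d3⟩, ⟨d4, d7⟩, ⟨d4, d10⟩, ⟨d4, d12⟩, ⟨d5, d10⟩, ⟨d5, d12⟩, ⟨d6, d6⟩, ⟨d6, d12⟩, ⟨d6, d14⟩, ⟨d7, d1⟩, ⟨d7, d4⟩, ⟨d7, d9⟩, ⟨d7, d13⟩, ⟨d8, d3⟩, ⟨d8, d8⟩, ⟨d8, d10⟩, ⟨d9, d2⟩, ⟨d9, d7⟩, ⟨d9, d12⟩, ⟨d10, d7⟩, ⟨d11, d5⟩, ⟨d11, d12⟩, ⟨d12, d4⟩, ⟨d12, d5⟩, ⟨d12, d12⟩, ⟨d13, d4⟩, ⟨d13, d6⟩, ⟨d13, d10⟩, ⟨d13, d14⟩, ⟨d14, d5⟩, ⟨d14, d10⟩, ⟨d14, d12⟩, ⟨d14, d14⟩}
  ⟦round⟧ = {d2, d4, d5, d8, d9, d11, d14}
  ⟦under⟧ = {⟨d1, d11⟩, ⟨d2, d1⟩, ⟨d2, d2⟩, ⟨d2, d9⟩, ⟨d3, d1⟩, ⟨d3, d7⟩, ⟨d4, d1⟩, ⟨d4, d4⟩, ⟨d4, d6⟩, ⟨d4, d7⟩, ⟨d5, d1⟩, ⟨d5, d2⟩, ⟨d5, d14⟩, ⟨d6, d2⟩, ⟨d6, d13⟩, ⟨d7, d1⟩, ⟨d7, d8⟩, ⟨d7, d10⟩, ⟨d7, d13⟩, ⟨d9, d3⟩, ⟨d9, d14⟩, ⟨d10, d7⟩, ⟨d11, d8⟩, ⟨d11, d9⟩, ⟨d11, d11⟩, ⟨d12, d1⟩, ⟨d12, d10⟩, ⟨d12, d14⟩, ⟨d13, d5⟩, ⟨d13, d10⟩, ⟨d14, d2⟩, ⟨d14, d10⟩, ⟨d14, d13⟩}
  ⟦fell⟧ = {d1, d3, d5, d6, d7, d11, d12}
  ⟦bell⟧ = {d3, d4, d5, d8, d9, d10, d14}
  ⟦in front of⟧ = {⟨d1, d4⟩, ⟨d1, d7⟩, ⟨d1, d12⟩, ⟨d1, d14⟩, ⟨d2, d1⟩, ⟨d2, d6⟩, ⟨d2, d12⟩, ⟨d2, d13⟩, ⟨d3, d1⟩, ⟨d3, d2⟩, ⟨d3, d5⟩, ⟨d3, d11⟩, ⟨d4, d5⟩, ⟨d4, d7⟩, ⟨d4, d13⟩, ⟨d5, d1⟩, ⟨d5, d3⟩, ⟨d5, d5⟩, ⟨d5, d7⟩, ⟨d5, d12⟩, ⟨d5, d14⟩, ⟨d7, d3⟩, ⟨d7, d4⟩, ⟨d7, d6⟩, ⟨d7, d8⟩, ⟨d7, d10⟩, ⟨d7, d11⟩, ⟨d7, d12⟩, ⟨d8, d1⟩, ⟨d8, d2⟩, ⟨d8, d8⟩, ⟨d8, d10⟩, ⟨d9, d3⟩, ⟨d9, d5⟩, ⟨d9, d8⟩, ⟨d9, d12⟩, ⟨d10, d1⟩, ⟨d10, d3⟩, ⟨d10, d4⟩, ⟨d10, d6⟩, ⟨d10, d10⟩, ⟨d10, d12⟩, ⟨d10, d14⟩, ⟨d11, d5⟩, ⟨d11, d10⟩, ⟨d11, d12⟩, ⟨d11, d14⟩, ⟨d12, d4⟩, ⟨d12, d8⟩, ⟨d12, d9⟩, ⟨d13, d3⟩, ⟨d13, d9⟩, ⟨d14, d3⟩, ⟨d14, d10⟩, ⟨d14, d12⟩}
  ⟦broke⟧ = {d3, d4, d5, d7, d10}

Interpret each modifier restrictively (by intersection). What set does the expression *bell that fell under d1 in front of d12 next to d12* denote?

⟦that fell⟧ = ⟦fell⟧ = {d1, d3, d5, d6, d7, d11, d12}
⟦under d1⟧ = {x : ⟨x, d1⟩ ∈ ⟦under⟧} = {d2, d3, d4, d5, d7, d12}
⟦in front of d12⟧ = {x : ⟨x, d12⟩ ∈ ⟦in front of⟧} = {d1, d2, d5, d7, d9, d10, d11, d14}
⟦next to d12⟧ = {x : ⟨x, d12⟩ ∈ ⟦next to⟧} = {d4, d5, d6, d9, d11, d12, d14}
⟦bell⟧ = {d3, d4, d5, d8, d9, d10, d14}
… ∩ ⟦that fell⟧ = {d3, d4, d5, d8, d9, d10, d14} ∩ {d1, d3, d5, d6, d7, d11, d12} = {d3, d5}
… ∩ ⟦under d1⟧ = {d3, d5} ∩ {d2, d3, d4, d5, d7, d12} = {d3, d5}
… ∩ ⟦in front of d12⟧ = {d3, d5} ∩ {d1, d2, d5, d7, d9, d10, d11, d14} = {d5}
… ∩ ⟦next to d12⟧ = {d5} ∩ {d4, d5, d6, d9, d11, d12, d14} = {d5}
So ⟦bell that fell under d1 in front of d12 next to d12⟧ = {d5}.

{d5}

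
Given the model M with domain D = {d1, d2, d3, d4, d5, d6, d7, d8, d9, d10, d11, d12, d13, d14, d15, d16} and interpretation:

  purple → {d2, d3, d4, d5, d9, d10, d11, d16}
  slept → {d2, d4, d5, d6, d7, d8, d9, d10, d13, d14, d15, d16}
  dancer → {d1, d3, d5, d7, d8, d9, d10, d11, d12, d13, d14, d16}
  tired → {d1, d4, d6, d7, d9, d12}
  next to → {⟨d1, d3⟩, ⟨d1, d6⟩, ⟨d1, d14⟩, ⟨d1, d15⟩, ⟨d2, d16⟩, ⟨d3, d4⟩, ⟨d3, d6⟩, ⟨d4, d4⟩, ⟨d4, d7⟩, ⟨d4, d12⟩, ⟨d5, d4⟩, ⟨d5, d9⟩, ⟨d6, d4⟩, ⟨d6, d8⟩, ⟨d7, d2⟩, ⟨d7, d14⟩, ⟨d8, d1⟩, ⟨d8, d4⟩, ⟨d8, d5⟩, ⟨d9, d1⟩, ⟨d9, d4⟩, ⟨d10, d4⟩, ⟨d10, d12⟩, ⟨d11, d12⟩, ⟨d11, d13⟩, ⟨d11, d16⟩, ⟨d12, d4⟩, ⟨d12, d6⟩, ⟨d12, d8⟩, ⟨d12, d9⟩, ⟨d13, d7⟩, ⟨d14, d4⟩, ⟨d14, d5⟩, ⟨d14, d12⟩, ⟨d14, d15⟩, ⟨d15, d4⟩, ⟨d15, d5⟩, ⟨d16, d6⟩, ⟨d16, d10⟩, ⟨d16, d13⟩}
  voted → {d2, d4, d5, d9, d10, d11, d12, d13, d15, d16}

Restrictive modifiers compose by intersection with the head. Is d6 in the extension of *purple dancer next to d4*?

⟦next to d4⟧ = {x : ⟨x, d4⟩ ∈ ⟦next to⟧} = {d3, d4, d5, d6, d8, d9, d10, d12, d14, d15}
⟦dancer⟧ = {d1, d3, d5, d7, d8, d9, d10, d11, d12, d13, d14, d16}
… ∩ ⟦next to d4⟧ = {d1, d3, d5, d7, d8, d9, d10, d11, d12, d13, d14, d16} ∩ {d3, d4, d5, d6, d8, d9, d10, d12, d14, d15} = {d3, d5, d8, d9, d10, d12, d14}
… ∩ ⟦purple⟧ = {d3, d5, d8, d9, d10, d12, d14} ∩ {d2, d3, d4, d5, d9, d10, d11, d16} = {d3, d5, d9, d10}
⟦purple dancer next to d4⟧ = {d3, d5, d9, d10}; d6 ∉ this set.

no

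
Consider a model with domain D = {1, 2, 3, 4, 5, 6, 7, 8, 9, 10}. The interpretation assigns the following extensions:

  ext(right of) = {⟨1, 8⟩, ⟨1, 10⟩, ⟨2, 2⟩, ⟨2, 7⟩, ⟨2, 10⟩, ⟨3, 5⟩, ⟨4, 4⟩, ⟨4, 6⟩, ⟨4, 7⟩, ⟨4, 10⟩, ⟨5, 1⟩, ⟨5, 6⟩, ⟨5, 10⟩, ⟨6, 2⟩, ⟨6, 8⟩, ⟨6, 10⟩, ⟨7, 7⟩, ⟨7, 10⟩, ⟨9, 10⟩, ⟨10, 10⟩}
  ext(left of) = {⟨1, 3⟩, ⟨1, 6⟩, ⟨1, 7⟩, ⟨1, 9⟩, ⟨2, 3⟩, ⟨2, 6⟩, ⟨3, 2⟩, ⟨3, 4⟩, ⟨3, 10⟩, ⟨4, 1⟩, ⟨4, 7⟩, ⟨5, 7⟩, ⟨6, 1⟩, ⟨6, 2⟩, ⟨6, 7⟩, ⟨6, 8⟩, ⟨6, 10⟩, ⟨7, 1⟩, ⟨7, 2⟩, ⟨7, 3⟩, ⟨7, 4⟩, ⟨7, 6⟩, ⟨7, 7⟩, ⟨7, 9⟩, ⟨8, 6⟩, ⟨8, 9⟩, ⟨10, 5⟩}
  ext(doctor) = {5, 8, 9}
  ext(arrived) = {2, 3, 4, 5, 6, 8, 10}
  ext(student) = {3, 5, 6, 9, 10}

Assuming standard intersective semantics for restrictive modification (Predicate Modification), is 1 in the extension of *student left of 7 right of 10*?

⟦left of 7⟧ = {x : ⟨x, 7⟩ ∈ ⟦left of⟧} = {1, 4, 5, 6, 7}
⟦right of 10⟧ = {x : ⟨x, 10⟩ ∈ ⟦right of⟧} = {1, 2, 4, 5, 6, 7, 9, 10}
⟦student⟧ = {3, 5, 6, 9, 10}
… ∩ ⟦left of 7⟧ = {3, 5, 6, 9, 10} ∩ {1, 4, 5, 6, 7} = {5, 6}
… ∩ ⟦right of 10⟧ = {5, 6} ∩ {1, 2, 4, 5, 6, 7, 9, 10} = {5, 6}
⟦student left of 7 right of 10⟧ = {5, 6}; 1 ∉ this set.

no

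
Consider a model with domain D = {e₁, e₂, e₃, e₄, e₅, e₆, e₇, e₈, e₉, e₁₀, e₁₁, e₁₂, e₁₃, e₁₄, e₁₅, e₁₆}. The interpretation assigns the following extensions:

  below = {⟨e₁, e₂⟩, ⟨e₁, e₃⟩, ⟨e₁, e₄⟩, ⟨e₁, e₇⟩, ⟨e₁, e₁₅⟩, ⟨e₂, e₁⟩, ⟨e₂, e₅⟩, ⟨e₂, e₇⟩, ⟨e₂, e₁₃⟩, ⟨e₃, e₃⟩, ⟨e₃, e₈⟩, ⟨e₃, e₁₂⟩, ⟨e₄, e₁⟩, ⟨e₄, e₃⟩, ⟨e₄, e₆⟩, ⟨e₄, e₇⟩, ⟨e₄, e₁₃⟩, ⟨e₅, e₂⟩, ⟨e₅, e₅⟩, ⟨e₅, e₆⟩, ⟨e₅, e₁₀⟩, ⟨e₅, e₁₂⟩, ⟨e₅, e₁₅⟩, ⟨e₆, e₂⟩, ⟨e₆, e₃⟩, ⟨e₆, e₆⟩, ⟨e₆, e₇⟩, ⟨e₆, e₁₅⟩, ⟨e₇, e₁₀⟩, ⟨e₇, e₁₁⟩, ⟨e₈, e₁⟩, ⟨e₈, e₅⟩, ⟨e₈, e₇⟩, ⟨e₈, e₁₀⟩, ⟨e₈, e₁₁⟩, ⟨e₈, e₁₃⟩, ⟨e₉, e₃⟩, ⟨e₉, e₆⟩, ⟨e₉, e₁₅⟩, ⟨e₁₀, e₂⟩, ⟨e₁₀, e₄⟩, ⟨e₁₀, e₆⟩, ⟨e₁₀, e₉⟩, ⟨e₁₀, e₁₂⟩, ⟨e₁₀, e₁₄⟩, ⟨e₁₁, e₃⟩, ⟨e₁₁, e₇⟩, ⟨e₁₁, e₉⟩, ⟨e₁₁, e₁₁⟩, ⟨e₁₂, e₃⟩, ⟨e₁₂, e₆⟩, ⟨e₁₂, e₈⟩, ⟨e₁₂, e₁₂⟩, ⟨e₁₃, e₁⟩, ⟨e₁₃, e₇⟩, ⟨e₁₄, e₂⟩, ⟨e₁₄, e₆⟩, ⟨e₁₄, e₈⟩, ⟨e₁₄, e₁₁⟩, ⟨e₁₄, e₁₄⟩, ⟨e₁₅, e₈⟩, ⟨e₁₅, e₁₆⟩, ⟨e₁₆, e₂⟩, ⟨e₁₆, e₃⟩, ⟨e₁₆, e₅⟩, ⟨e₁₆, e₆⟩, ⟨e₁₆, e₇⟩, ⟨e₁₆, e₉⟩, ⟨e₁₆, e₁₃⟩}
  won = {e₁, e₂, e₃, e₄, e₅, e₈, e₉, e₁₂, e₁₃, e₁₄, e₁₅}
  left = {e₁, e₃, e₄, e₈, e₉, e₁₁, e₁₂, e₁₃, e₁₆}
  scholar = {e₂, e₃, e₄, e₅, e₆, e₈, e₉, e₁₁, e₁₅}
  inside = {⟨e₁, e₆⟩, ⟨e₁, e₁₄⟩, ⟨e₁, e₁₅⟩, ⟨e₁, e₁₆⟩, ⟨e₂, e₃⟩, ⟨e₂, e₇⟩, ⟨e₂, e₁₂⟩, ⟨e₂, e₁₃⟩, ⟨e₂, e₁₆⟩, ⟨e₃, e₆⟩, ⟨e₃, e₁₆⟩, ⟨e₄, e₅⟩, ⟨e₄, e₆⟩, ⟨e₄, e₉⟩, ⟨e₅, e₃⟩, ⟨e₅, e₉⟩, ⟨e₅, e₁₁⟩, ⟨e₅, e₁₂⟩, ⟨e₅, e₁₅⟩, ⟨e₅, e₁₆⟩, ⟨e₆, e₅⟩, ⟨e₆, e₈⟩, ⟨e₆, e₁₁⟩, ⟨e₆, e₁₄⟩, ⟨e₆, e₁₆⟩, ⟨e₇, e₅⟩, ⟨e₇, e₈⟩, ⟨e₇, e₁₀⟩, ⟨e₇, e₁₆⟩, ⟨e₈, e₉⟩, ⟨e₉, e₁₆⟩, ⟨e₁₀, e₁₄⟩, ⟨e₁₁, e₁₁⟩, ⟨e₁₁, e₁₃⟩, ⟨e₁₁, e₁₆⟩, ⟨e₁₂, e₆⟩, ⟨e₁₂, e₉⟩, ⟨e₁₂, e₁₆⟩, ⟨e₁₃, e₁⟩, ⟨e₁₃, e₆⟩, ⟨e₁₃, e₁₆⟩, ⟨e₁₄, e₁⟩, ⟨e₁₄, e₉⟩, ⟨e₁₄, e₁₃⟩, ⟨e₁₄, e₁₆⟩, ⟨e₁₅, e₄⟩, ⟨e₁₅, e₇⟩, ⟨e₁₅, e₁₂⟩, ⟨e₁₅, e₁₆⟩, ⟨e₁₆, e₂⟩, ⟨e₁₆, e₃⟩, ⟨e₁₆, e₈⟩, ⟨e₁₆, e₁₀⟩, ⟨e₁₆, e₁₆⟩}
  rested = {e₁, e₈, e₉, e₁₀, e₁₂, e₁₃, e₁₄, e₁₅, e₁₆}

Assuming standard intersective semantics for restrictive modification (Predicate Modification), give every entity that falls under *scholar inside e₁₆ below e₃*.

⟦inside e₁₆⟧ = {x : ⟨x, e₁₆⟩ ∈ ⟦inside⟧} = {e₁, e₂, e₃, e₅, e₆, e₇, e₉, e₁₁, e₁₂, e₁₃, e₁₄, e₁₅, e₁₆}
⟦below e₃⟧ = {x : ⟨x, e₃⟩ ∈ ⟦below⟧} = {e₁, e₃, e₄, e₆, e₉, e₁₁, e₁₂, e₁₆}
⟦scholar⟧ = {e₂, e₃, e₄, e₅, e₆, e₈, e₉, e₁₁, e₁₅}
… ∩ ⟦inside e₁₆⟧ = {e₂, e₃, e₄, e₅, e₆, e₈, e₉, e₁₁, e₁₅} ∩ {e₁, e₂, e₃, e₅, e₆, e₇, e₉, e₁₁, e₁₂, e₁₃, e₁₄, e₁₅, e₁₆} = {e₂, e₃, e₅, e₆, e₉, e₁₁, e₁₅}
… ∩ ⟦below e₃⟧ = {e₂, e₃, e₅, e₆, e₉, e₁₁, e₁₅} ∩ {e₁, e₃, e₄, e₆, e₉, e₁₁, e₁₂, e₁₆} = {e₃, e₆, e₉, e₁₁}
So ⟦scholar inside e₁₆ below e₃⟧ = {e₃, e₆, e₉, e₁₁}.

{e₃, e₆, e₉, e₁₁}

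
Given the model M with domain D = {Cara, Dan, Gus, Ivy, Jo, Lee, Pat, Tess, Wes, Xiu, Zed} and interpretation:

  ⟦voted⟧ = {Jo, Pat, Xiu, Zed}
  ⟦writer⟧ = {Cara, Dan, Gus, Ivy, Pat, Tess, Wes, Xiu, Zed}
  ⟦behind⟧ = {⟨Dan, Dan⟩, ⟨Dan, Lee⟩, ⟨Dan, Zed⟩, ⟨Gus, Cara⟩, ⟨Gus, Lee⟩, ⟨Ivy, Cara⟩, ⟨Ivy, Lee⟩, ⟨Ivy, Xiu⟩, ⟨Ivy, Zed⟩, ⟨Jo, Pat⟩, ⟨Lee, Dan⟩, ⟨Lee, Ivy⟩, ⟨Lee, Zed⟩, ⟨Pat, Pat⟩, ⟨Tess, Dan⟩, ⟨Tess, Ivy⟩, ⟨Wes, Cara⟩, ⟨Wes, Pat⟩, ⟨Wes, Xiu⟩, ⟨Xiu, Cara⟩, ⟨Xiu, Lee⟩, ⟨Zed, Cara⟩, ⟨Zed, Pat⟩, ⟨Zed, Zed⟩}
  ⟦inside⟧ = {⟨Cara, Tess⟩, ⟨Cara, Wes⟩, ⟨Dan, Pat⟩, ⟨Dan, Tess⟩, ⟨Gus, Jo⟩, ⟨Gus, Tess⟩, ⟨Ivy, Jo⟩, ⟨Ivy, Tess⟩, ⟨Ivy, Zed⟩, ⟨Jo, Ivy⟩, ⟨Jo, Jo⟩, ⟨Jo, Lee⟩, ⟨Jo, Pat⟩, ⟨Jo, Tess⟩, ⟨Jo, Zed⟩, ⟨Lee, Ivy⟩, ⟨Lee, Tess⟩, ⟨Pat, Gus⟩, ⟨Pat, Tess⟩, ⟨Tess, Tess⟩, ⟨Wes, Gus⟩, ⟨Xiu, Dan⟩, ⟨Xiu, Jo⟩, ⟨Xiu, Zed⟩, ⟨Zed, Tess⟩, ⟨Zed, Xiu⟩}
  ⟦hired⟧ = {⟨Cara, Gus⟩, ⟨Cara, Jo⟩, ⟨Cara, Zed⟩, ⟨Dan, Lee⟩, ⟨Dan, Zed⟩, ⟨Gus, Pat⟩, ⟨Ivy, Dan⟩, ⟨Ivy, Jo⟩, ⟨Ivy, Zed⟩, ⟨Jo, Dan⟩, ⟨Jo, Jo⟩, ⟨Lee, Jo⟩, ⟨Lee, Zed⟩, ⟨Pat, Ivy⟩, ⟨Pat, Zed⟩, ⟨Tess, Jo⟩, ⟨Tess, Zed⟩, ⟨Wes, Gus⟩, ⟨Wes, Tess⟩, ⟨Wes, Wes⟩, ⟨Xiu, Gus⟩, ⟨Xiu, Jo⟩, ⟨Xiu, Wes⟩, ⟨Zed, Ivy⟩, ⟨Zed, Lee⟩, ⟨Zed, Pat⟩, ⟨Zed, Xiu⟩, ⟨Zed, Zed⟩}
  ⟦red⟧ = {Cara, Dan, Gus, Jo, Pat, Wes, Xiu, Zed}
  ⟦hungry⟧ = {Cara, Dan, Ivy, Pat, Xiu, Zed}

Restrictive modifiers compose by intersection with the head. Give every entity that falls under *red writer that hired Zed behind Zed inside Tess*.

⟦that hired Zed⟧ = {x : ⟨x, Zed⟩ ∈ ⟦hired⟧} = {Cara, Dan, Ivy, Lee, Pat, Tess, Zed}
⟦behind Zed⟧ = {x : ⟨x, Zed⟩ ∈ ⟦behind⟧} = {Dan, Ivy, Lee, Zed}
⟦inside Tess⟧ = {x : ⟨x, Tess⟩ ∈ ⟦inside⟧} = {Cara, Dan, Gus, Ivy, Jo, Lee, Pat, Tess, Zed}
⟦writer⟧ = {Cara, Dan, Gus, Ivy, Pat, Tess, Wes, Xiu, Zed}
… ∩ ⟦that hired Zed⟧ = {Cara, Dan, Gus, Ivy, Pat, Tess, Wes, Xiu, Zed} ∩ {Cara, Dan, Ivy, Lee, Pat, Tess, Zed} = {Cara, Dan, Ivy, Pat, Tess, Zed}
… ∩ ⟦behind Zed⟧ = {Cara, Dan, Ivy, Pat, Tess, Zed} ∩ {Dan, Ivy, Lee, Zed} = {Dan, Ivy, Zed}
… ∩ ⟦inside Tess⟧ = {Dan, Ivy, Zed} ∩ {Cara, Dan, Gus, Ivy, Jo, Lee, Pat, Tess, Zed} = {Dan, Ivy, Zed}
… ∩ ⟦red⟧ = {Dan, Ivy, Zed} ∩ {Cara, Dan, Gus, Jo, Pat, Wes, Xiu, Zed} = {Dan, Zed}
So ⟦red writer that hired Zed behind Zed inside Tess⟧ = {Dan, Zed}.

{Dan, Zed}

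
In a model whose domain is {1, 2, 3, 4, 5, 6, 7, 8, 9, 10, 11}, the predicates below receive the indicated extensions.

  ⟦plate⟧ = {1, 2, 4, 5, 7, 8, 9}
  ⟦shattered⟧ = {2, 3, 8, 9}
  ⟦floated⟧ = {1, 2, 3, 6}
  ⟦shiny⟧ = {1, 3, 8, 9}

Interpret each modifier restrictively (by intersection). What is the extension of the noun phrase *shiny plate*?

⟦plate⟧ = {1, 2, 4, 5, 7, 8, 9}
… ∩ ⟦shiny⟧ = {1, 2, 4, 5, 7, 8, 9} ∩ {1, 3, 8, 9} = {1, 8, 9}
So ⟦shiny plate⟧ = {1, 8, 9}.

{1, 8, 9}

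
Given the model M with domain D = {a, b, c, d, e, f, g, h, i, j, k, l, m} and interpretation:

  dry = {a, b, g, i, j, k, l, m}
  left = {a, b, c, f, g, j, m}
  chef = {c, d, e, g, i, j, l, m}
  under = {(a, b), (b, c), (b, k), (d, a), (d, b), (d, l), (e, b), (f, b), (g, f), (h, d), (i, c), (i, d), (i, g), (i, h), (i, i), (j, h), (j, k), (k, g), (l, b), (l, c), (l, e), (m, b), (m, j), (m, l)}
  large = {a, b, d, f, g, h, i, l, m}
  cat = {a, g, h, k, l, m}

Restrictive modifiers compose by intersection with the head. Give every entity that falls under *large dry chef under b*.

{l, m}

⟦under b⟧ = {x : ⟨x, b⟩ ∈ ⟦under⟧} = {a, d, e, f, l, m}
⟦chef⟧ = {c, d, e, g, i, j, l, m}
… ∩ ⟦under b⟧ = {c, d, e, g, i, j, l, m} ∩ {a, d, e, f, l, m} = {d, e, l, m}
… ∩ ⟦large⟧ = {d, e, l, m} ∩ {a, b, d, f, g, h, i, l, m} = {d, l, m}
… ∩ ⟦dry⟧ = {d, l, m} ∩ {a, b, g, i, j, k, l, m} = {l, m}
So ⟦large dry chef under b⟧ = {l, m}.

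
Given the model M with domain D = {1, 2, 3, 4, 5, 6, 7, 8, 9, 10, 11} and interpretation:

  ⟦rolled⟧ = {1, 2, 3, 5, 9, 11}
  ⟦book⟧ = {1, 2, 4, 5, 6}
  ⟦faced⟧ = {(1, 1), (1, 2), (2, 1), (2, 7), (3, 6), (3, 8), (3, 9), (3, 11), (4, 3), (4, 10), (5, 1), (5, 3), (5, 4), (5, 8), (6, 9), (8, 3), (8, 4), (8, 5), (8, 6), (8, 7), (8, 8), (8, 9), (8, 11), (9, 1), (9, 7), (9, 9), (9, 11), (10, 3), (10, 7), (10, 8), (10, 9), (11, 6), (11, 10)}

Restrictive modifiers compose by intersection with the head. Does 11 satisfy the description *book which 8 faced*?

no

⟦which 8 faced⟧ = {x : ⟨8, x⟩ ∈ ⟦faced⟧} = {3, 4, 5, 6, 7, 8, 9, 11}
⟦book⟧ = {1, 2, 4, 5, 6}
… ∩ ⟦which 8 faced⟧ = {1, 2, 4, 5, 6} ∩ {3, 4, 5, 6, 7, 8, 9, 11} = {4, 5, 6}
⟦book which 8 faced⟧ = {4, 5, 6}; 11 ∉ this set.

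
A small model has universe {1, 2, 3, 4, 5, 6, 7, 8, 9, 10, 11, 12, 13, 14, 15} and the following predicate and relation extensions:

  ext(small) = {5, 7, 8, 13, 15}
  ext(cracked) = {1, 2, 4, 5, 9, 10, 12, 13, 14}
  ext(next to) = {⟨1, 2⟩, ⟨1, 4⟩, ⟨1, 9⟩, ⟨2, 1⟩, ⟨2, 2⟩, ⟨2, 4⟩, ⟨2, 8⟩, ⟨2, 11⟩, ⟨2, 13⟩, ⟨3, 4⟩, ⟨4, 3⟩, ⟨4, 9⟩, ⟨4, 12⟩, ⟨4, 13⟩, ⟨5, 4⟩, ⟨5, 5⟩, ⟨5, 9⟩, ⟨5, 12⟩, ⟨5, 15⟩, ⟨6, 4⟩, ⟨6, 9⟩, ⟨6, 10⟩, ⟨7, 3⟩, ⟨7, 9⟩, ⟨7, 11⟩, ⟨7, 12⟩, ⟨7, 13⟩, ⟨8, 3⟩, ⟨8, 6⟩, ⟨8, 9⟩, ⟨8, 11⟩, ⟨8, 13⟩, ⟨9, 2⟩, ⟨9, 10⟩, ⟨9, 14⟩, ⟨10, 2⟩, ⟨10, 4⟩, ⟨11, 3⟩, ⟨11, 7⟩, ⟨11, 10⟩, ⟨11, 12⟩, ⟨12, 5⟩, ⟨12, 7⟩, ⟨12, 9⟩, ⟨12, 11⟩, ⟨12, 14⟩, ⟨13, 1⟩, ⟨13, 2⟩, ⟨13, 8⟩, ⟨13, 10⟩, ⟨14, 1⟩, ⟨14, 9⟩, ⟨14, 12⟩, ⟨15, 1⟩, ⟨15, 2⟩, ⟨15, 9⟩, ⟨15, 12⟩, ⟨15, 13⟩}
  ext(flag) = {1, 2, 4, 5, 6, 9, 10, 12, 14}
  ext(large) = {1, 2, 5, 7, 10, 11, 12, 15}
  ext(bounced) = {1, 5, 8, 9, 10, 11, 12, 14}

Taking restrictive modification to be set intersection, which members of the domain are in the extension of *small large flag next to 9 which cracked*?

⟦next to 9⟧ = {x : ⟨x, 9⟩ ∈ ⟦next to⟧} = {1, 4, 5, 6, 7, 8, 12, 14, 15}
⟦which cracked⟧ = ⟦cracked⟧ = {1, 2, 4, 5, 9, 10, 12, 13, 14}
⟦flag⟧ = {1, 2, 4, 5, 6, 9, 10, 12, 14}
… ∩ ⟦next to 9⟧ = {1, 2, 4, 5, 6, 9, 10, 12, 14} ∩ {1, 4, 5, 6, 7, 8, 12, 14, 15} = {1, 4, 5, 6, 12, 14}
… ∩ ⟦which cracked⟧ = {1, 4, 5, 6, 12, 14} ∩ {1, 2, 4, 5, 9, 10, 12, 13, 14} = {1, 4, 5, 12, 14}
… ∩ ⟦small⟧ = {1, 4, 5, 12, 14} ∩ {5, 7, 8, 13, 15} = {5}
… ∩ ⟦large⟧ = {5} ∩ {1, 2, 5, 7, 10, 11, 12, 15} = {5}
So ⟦small large flag next to 9 which cracked⟧ = {5}.

{5}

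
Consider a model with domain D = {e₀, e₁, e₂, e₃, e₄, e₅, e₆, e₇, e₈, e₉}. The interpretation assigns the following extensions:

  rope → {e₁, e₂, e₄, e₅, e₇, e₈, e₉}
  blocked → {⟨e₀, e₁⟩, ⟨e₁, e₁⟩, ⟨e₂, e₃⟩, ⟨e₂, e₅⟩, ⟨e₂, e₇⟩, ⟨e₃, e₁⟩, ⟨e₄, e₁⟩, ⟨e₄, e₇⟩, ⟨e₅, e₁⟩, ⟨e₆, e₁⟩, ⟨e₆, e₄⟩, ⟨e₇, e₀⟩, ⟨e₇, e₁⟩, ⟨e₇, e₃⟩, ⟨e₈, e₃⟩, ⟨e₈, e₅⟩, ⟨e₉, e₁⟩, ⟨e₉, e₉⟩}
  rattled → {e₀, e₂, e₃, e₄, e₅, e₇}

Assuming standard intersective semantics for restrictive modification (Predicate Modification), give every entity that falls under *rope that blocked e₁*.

⟦that blocked e₁⟧ = {x : ⟨x, e₁⟩ ∈ ⟦blocked⟧} = {e₀, e₁, e₃, e₄, e₅, e₆, e₇, e₉}
⟦rope⟧ = {e₁, e₂, e₄, e₅, e₇, e₈, e₉}
… ∩ ⟦that blocked e₁⟧ = {e₁, e₂, e₄, e₅, e₇, e₈, e₉} ∩ {e₀, e₁, e₃, e₄, e₅, e₆, e₇, e₉} = {e₁, e₄, e₅, e₇, e₉}
So ⟦rope that blocked e₁⟧ = {e₁, e₄, e₅, e₇, e₉}.

{e₁, e₄, e₅, e₇, e₉}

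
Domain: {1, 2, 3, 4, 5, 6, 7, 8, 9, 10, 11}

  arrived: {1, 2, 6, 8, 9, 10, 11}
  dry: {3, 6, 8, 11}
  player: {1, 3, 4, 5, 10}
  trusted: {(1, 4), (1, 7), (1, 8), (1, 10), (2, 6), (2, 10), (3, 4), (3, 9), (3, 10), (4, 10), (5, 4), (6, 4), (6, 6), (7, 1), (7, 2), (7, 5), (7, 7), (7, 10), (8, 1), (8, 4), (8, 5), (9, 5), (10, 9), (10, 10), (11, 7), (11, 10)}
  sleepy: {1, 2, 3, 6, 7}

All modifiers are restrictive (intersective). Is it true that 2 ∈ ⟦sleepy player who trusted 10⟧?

no

⟦who trusted 10⟧ = {x : ⟨x, 10⟩ ∈ ⟦trusted⟧} = {1, 2, 3, 4, 7, 10, 11}
⟦player⟧ = {1, 3, 4, 5, 10}
… ∩ ⟦who trusted 10⟧ = {1, 3, 4, 5, 10} ∩ {1, 2, 3, 4, 7, 10, 11} = {1, 3, 4, 10}
… ∩ ⟦sleepy⟧ = {1, 3, 4, 10} ∩ {1, 2, 3, 6, 7} = {1, 3}
⟦sleepy player who trusted 10⟧ = {1, 3}; 2 ∉ this set.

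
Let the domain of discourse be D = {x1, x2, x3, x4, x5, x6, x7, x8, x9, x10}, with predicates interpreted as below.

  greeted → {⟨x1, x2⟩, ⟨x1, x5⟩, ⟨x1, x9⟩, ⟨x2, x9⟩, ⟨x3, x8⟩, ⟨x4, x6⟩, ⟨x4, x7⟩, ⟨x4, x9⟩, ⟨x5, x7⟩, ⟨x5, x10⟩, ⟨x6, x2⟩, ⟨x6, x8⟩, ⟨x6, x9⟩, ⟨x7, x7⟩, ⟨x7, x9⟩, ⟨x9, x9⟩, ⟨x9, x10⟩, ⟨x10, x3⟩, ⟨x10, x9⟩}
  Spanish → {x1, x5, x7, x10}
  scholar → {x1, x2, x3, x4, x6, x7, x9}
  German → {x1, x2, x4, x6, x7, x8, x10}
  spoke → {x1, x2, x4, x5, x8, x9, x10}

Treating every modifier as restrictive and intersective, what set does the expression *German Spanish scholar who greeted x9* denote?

⟦who greeted x9⟧ = {x : ⟨x, x9⟩ ∈ ⟦greeted⟧} = {x1, x2, x4, x6, x7, x9, x10}
⟦scholar⟧ = {x1, x2, x3, x4, x6, x7, x9}
… ∩ ⟦who greeted x9⟧ = {x1, x2, x3, x4, x6, x7, x9} ∩ {x1, x2, x4, x6, x7, x9, x10} = {x1, x2, x4, x6, x7, x9}
… ∩ ⟦German⟧ = {x1, x2, x4, x6, x7, x9} ∩ {x1, x2, x4, x6, x7, x8, x10} = {x1, x2, x4, x6, x7}
… ∩ ⟦Spanish⟧ = {x1, x2, x4, x6, x7} ∩ {x1, x5, x7, x10} = {x1, x7}
So ⟦German Spanish scholar who greeted x9⟧ = {x1, x7}.

{x1, x7}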